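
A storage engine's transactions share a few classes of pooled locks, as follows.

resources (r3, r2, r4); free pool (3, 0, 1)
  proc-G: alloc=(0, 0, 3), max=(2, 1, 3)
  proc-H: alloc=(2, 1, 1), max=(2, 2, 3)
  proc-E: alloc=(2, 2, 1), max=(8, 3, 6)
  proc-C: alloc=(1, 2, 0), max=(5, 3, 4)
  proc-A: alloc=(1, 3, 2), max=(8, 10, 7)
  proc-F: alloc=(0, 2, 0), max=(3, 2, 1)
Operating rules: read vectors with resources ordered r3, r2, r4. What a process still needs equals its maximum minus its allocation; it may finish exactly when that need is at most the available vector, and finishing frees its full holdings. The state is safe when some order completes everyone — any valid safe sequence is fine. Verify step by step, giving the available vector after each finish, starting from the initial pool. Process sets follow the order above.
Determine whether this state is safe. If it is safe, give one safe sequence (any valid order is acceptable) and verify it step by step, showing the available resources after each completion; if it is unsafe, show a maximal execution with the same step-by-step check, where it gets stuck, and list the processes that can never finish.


The state is SAFE; one workable sequence: proc-F, proc-G, proc-H, proc-C, proc-E, proc-A.
Key observation: proc-F is the earliest step where a requested resource binds exactly: need (3, 0, 1), pool (3, 0, 1) at its turn.
Verifying each step:
  pool = (3, 0, 1)
  run proc-F (needs (3, 0, 1), free (3, 0, 1)); after release of (0, 2, 0) the pool is (3, 2, 1)
  run proc-G (needs (2, 1, 0), free (3, 2, 1)); after release of (0, 0, 3) the pool is (3, 2, 4)
  run proc-H (needs (0, 1, 2), free (3, 2, 4)); after release of (2, 1, 1) the pool is (5, 3, 5)
  run proc-C (needs (4, 1, 4), free (5, 3, 5)); after release of (1, 2, 0) the pool is (6, 5, 5)
  run proc-E (needs (6, 1, 5), free (6, 5, 5)); after release of (2, 2, 1) the pool is (8, 7, 6)
  run proc-A (needs (7, 7, 5), free (8, 7, 6)); after release of (1, 3, 2) the pool is (9, 10, 8)


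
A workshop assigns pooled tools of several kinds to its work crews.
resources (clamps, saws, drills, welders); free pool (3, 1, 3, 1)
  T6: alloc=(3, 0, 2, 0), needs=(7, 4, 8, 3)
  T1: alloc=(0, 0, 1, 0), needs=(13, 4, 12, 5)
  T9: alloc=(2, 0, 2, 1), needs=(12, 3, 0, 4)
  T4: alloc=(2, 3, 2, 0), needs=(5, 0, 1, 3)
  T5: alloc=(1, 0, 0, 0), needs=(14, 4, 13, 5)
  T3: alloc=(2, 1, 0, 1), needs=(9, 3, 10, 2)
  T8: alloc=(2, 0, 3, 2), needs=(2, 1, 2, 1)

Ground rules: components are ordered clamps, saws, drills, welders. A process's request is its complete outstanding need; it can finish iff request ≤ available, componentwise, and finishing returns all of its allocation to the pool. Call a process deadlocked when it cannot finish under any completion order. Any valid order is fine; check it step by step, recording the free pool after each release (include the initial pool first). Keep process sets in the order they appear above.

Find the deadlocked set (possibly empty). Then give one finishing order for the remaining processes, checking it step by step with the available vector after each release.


The deadlocked set is empty.
Key observation: the pool covers T8 at once, and every later process fits after earlier releases.
A valid finishing order for the others: T8, T4, T6, T3, T9, T1, T5. Walking it through:
  pool = (3, 1, 3, 1)
  T8: need (2, 1, 2, 1) fits (3, 1, 3, 1); releases (2, 0, 3, 2), pool now (5, 1, 6, 3)
  T4: need (5, 0, 1, 3) fits (5, 1, 6, 3); releases (2, 3, 2, 0), pool now (7, 4, 8, 3)
  T6: need (7, 4, 8, 3) fits (7, 4, 8, 3); releases (3, 0, 2, 0), pool now (10, 4, 10, 3)
  T3: need (9, 3, 10, 2) fits (10, 4, 10, 3); releases (2, 1, 0, 1), pool now (12, 5, 10, 4)
  T9: need (12, 3, 0, 4) fits (12, 5, 10, 4); releases (2, 0, 2, 1), pool now (14, 5, 12, 5)
  T1: need (13, 4, 12, 5) fits (14, 5, 12, 5); releases (0, 0, 1, 0), pool now (14, 5, 13, 5)
  T5: need (14, 4, 13, 5) fits (14, 5, 13, 5); releases (1, 0, 0, 0), pool now (15, 5, 13, 5)


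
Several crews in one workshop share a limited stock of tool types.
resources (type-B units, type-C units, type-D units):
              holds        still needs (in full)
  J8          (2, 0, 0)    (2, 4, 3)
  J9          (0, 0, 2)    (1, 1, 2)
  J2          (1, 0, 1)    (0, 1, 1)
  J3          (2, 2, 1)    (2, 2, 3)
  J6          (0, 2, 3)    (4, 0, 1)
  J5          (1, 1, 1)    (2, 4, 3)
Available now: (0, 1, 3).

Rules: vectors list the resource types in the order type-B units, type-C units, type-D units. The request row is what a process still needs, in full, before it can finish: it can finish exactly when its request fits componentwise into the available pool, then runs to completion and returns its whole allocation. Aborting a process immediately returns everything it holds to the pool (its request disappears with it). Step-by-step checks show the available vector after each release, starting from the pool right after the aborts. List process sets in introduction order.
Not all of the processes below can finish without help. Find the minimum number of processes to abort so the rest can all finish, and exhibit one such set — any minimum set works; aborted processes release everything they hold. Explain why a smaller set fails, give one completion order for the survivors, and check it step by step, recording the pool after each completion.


Minimum abort set: J5.
Key observation: J3 had no path to completion before; after the abort of J5 ((1, 1, 1) returned), step 2 is where it fits.
No smaller set exists: with zero aborts the deadlock remains.
One survivor order: J2, J3, J9, J6, J8. Check, step by step (post-abort pool first):
  pool = (1, 2, 4)
  run J2 (needs (0, 1, 1), free (1, 2, 4)); after release of (1, 0, 1) the pool is (2, 2, 5)
  run J3 (needs (2, 2, 3), free (2, 2, 5)); after release of (2, 2, 1) the pool is (4, 4, 6)
  run J9 (needs (1, 1, 2), free (4, 4, 6)); after release of (0, 0, 2) the pool is (4, 4, 8)
  run J6 (needs (4, 0, 1), free (4, 4, 8)); after release of (0, 2, 3) the pool is (4, 6, 11)
  run J8 (needs (2, 4, 3), free (4, 6, 11)); after release of (2, 0, 0) the pool is (6, 6, 11)


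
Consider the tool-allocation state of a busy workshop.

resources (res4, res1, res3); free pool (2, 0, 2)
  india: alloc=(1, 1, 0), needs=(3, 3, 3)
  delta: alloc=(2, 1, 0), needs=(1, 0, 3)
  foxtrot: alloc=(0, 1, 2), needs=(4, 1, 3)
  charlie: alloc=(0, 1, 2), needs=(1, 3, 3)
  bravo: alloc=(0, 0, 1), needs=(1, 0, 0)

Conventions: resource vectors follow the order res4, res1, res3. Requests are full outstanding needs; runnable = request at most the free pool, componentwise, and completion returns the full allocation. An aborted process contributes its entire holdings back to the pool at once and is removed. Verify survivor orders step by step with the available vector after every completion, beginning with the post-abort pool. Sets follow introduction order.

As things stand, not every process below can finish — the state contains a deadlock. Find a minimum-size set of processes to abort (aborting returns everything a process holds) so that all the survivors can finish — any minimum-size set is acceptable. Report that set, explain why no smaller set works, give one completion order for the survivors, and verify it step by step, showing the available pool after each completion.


Minimum abort set: india.
Key observation: charlie could never have finished before the abort; with (1, 1, 0) returned by india, it fits at step 4.
Minimality: the empty abort set fails — the state is deadlocked as it stands.
The survivors complete as bravo, delta, foxtrot, charlie. Check, step by step (starting from the post-abort pool):
  pool = (3, 1, 2)
  bravo needs (1, 0, 0) <= (3, 1, 2) -> finishes; pool += (0, 0, 1) = (3, 1, 3)
  delta needs (1, 0, 3) <= (3, 1, 3) -> finishes; pool += (2, 1, 0) = (5, 2, 3)
  foxtrot needs (4, 1, 3) <= (5, 2, 3) -> finishes; pool += (0, 1, 2) = (5, 3, 5)
  charlie needs (1, 3, 3) <= (5, 3, 5) -> finishes; pool += (0, 1, 2) = (5, 4, 7)


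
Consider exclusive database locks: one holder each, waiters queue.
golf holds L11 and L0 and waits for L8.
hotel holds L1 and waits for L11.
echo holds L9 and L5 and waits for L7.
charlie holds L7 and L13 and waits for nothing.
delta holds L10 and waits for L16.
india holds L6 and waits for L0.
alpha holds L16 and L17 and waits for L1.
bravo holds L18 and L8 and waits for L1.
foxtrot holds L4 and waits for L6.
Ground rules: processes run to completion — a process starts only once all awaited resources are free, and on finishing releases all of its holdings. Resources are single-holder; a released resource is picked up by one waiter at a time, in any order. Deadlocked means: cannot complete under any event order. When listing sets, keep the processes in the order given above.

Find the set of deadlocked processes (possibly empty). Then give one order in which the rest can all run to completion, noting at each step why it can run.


Deadlocked set: golf, hotel, delta, india, alpha, bravo and foxtrot.
Key observation: the cycle golf -> bravo -> hotel -> golf can never break — each member waits on the next; delta, india, alpha and foxtrot wait into the deadlock from upstream.
One completion order for the rest: charlie, echo.
Step-by-step check:
  charlie: no waits; runs immediately, freeing L7 and L13
  run echo (all its waits — L7 — are resolved); releases L9 and L5


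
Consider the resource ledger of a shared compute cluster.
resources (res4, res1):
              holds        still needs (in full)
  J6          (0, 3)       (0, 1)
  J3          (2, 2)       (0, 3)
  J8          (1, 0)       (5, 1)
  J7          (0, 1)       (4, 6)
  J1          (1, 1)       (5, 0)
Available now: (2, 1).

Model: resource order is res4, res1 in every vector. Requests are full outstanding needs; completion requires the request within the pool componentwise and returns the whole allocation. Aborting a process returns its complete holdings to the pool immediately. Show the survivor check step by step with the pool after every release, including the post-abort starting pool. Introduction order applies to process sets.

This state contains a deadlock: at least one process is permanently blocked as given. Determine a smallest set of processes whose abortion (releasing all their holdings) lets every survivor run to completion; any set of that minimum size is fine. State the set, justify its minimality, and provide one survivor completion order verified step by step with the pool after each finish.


The answer: abort J1.
Key observation: the returned (1, 1) from J1 is what brings J8 — unrunnable before, under any order — into play at step 3.
No smaller set exists: with zero aborts the deadlock remains.
The survivors complete as J6, J3, J8, J7. Walking it through (starting from the post-abort pool):
  pool = (3, 2)
  J6: need (0, 1) fits (3, 2); releases (0, 3), pool now (3, 5)
  J3: need (0, 3) fits (3, 5); releases (2, 2), pool now (5, 7)
  J8: need (5, 1) fits (5, 7); releases (1, 0), pool now (6, 7)
  J7: need (4, 6) fits (6, 7); releases (0, 1), pool now (6, 8)


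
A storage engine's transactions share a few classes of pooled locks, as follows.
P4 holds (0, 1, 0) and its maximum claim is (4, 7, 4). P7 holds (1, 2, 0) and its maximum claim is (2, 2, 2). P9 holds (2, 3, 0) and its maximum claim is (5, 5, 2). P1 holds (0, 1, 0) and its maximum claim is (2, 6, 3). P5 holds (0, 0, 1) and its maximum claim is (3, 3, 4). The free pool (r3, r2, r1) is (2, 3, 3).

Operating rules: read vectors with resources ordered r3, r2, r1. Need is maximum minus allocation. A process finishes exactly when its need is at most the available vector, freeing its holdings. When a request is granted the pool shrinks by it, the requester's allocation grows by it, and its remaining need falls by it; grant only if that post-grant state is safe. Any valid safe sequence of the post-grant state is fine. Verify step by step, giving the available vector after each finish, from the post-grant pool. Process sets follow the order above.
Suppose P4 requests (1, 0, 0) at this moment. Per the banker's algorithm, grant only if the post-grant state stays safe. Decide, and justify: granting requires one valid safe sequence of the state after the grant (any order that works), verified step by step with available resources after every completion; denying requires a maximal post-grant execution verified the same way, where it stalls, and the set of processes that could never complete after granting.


DENY — the pretend-granted state is unsafe.
Key observation: no order helps: past P7, P1, the free pool tops out at (2, 6, 3), below what each blocked process needs in r3.
Pretend the grant happened; the run P7, P1 goes as far as possible. Verifying each step:
  pool = (1, 3, 3)
  run P7 (needs (1, 0, 2), free (1, 3, 3)); after release of (1, 2, 0) the pool is (2, 5, 3)
  run P1 (needs (2, 5, 3), free (2, 5, 3)); after release of (0, 1, 0) the pool is (2, 6, 3)
  blocked: P4 wants (3, 6, 4), pool (2, 6, 3) — not enough r3 and r1
  blocked: P9 wants (3, 2, 2), pool (2, 6, 3) — not enough r3
  blocked: P5 wants (3, 3, 3), pool (2, 6, 3) — not enough r3
Had the request been granted, P4, P9 and P5 could never finish.


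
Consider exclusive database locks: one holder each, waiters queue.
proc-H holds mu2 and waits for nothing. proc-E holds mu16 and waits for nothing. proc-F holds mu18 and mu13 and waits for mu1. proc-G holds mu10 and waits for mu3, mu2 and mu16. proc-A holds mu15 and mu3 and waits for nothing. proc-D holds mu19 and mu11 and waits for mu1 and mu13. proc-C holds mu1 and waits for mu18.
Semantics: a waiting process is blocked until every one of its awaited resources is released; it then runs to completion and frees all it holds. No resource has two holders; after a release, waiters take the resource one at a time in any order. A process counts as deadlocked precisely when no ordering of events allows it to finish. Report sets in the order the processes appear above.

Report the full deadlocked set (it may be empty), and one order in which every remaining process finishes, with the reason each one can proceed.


Deadlocked: proc-F, proc-D and proc-C.
Key observation: nobody on the ring proc-F -> proc-C -> proc-F can start until another member finishes, which never happens; proc-D waits into the deadlock from upstream.
A valid finishing order for the others: proc-A, proc-E, proc-H, proc-G.
Step-by-step check:
  run proc-A (it waits on nothing); releases mu15 and mu3
  run proc-E (it waits on nothing); releases mu16
  run proc-H (it waits on nothing); releases mu2
  run proc-G (all its waits — mu3, mu2 and mu16 — are resolved); releases mu10


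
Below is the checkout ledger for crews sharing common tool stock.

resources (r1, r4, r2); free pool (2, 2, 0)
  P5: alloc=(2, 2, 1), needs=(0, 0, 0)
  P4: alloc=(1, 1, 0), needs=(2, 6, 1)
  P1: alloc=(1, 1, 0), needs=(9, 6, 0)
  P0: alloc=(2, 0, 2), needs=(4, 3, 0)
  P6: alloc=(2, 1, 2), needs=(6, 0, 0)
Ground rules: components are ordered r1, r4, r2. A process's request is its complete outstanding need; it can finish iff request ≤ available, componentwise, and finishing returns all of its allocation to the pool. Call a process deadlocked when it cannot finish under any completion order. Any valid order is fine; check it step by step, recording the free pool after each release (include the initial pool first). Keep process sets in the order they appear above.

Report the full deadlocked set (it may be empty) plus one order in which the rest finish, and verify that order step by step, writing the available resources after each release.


Deadlocked set: P4 and P1.
Key observation: the wall is r4: completing P5, P0, P6 brings the pool only to (8, 5, 5), and all the rest need more.
The rest can finish in the order P5, P0, P6. Verifying each step:
  pool = (2, 2, 0)
  P5: need (0, 0, 0) fits (2, 2, 0); releases (2, 2, 1), pool now (4, 4, 1)
  P0: need (4, 3, 0) fits (4, 4, 1); releases (2, 0, 2), pool now (6, 4, 3)
  P6: need (6, 0, 0) fits (6, 4, 3); releases (2, 1, 2), pool now (8, 5, 5)
The blocked processes can never fit:
  P4 still needs (2, 6, 1) but only (8, 5, 5) is free — short on r4
  P1 still needs (9, 6, 0) but only (8, 5, 5) is free — short on r1 and r4


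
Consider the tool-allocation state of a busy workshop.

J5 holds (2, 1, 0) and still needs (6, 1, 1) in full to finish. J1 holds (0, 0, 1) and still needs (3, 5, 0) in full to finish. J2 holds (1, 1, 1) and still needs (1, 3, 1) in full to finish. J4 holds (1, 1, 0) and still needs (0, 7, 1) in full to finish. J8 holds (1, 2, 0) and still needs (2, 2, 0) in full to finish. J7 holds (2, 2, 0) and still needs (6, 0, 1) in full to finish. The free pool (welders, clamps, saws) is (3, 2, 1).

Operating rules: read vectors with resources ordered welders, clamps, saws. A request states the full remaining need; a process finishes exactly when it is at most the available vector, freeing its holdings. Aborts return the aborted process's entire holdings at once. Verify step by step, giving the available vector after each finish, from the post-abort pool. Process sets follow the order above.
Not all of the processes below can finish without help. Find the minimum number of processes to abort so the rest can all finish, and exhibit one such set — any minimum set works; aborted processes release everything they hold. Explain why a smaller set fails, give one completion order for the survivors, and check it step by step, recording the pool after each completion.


Minimum abort set: J4.
Key observation: J5 had no path to completion before; after the abort of J4 ((1, 1, 0) returned), step 3 is where it fits.
No smaller set exists: with zero aborts the deadlock remains.
One survivor order: J2, J8, J5, J1, J7. Step-by-step check (post-abort pool first):
  pool = (4, 3, 1)
  J2 needs (1, 3, 1) <= (4, 3, 1) -> finishes; pool += (1, 1, 1) = (5, 4, 2)
  J8 needs (2, 2, 0) <= (5, 4, 2) -> finishes; pool += (1, 2, 0) = (6, 6, 2)
  J5 needs (6, 1, 1) <= (6, 6, 2) -> finishes; pool += (2, 1, 0) = (8, 7, 2)
  J1 needs (3, 5, 0) <= (8, 7, 2) -> finishes; pool += (0, 0, 1) = (8, 7, 3)
  J7 needs (6, 0, 1) <= (8, 7, 3) -> finishes; pool += (2, 2, 0) = (10, 9, 3)


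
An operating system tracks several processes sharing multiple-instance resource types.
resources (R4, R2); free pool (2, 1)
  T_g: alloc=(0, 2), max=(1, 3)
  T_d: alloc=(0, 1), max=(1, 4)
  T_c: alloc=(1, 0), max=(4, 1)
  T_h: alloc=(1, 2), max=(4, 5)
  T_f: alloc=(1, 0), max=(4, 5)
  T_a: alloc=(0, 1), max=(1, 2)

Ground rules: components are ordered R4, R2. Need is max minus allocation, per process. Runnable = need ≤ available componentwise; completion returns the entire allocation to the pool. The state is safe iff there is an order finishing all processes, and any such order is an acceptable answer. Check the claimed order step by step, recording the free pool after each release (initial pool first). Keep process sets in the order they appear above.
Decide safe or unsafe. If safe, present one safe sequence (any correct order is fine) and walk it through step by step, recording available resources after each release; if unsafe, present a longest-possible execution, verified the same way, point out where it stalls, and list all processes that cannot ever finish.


UNSAFE.
Key observation: the pool after T_g, T_a, T_d is (2, 5); every surviving request exceeds it in R4, so progress ends there.
Going as far as possible: T_g, T_a, T_d; after that, nothing fits. Step-by-step check:
  pool = (2, 1)
  run T_g (needs (1, 1), free (2, 1)); after release of (0, 2) the pool is (2, 3)
  run T_a (needs (1, 1), free (2, 3)); after release of (0, 1) the pool is (2, 4)
  run T_d (needs (1, 3), free (2, 4)); after release of (0, 1) the pool is (2, 5)
  T_c cannot run: need (3, 1) vs free (2, 5) (insufficient R4)
  T_h cannot run: need (3, 3) vs free (2, 5) (insufficient R4)
  T_f cannot run: need (3, 5) vs free (2, 5) (insufficient R4)
Never able to finish: T_c, T_h and T_f.


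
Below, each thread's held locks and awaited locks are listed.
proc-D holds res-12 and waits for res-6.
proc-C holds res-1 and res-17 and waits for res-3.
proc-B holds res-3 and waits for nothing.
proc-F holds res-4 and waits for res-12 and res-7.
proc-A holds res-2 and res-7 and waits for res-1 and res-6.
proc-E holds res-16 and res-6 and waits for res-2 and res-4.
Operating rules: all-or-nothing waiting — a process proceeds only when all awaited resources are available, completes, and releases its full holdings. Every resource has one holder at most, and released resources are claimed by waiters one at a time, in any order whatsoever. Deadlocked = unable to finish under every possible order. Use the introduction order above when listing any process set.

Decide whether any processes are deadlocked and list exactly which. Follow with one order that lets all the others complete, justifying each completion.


Deadlocked: proc-D, proc-F, proc-A and proc-E.
Key observation: the cycle proc-D -> proc-E -> proc-F -> proc-D can never break — each member waits on the next; proc-A is caught in further circular waits.
A valid finishing order for the others: proc-B, proc-C.
Check, step by step:
  run proc-B (it waits on nothing); releases res-3
  proc-C waits on res-3 — all released -> runs and releases res-1 and res-17


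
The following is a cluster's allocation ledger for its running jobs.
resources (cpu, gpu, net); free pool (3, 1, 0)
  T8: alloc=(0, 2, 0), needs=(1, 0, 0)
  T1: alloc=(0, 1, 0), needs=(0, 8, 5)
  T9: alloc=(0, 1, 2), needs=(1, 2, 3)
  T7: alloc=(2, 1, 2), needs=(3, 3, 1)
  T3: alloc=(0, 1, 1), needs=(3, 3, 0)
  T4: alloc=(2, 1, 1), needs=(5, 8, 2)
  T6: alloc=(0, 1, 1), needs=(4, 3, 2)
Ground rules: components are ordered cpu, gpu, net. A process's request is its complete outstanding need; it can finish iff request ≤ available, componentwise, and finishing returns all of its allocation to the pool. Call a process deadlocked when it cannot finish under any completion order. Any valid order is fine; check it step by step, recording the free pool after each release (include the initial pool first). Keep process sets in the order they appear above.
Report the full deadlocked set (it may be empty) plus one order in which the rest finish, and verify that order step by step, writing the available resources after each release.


Deadlocked set: T1 and T4.
Key observation: gpu is the bottleneck — with T8, T3, T7, T6, T9 done the pool holds (5, 7, 6), short of every remaining need.
The rest can finish in the order T8, T3, T7, T6, T9. Step-by-step check:
  pool = (3, 1, 0)
  run T8 (needs (1, 0, 0), free (3, 1, 0)); after release of (0, 2, 0) the pool is (3, 3, 0)
  run T3 (needs (3, 3, 0), free (3, 3, 0)); after release of (0, 1, 1) the pool is (3, 4, 1)
  run T7 (needs (3, 3, 1), free (3, 4, 1)); after release of (2, 1, 2) the pool is (5, 5, 3)
  run T6 (needs (4, 3, 2), free (5, 5, 3)); after release of (0, 1, 1) the pool is (5, 6, 4)
  run T9 (needs (1, 2, 3), free (5, 6, 4)); after release of (0, 1, 2) the pool is (5, 7, 6)
The stuck group stays short no matter what:
  T1 still needs (0, 8, 5) but only (5, 7, 6) is free — short on gpu
  T4 still needs (5, 8, 2) but only (5, 7, 6) is free — short on gpu


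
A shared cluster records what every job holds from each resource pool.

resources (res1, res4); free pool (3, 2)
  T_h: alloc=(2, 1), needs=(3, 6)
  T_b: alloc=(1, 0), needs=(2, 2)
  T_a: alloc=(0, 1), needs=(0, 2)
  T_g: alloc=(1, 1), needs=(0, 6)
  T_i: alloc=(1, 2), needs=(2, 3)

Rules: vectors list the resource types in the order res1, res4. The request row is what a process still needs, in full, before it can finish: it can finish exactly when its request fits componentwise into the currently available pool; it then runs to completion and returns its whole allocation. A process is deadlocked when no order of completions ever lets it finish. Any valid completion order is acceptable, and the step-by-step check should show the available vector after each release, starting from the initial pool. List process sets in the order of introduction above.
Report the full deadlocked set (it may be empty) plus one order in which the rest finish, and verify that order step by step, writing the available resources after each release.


Deadlocked set: T_h and T_g.
Key observation: even finishing T_b, T_a, T_i leaves just (5, 5) free — too little res4 for any of the remaining processes.
A valid finishing order for the others: T_b, T_a, T_i. Check, step by step:
  pool = (3, 2)
  run T_b (needs (2, 2), free (3, 2)); after release of (1, 0) the pool is (4, 2)
  run T_a (needs (0, 2), free (4, 2)); after release of (0, 1) the pool is (4, 3)
  run T_i (needs (2, 3), free (4, 3)); after release of (1, 2) the pool is (5, 5)
The blocked processes can never fit:
  T_h cannot run: need (3, 6) vs free (5, 5) (insufficient res4)
  T_g cannot run: need (0, 6) vs free (5, 5) (insufficient res4)


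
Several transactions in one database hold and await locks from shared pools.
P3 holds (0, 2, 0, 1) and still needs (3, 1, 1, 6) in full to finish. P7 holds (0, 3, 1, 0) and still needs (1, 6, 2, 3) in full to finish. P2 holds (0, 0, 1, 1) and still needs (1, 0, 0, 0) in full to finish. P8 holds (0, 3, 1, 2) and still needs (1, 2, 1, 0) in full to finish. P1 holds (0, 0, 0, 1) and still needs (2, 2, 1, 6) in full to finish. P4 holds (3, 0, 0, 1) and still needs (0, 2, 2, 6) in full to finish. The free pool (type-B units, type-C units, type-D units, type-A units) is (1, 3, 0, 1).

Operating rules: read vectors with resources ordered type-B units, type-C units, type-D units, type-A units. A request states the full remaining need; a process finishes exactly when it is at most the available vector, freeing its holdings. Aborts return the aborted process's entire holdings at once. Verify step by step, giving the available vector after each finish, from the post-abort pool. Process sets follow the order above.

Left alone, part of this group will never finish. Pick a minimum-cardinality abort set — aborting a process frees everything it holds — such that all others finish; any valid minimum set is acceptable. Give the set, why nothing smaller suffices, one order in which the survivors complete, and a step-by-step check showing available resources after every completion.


The answer: abort P1 and P4.
Key observation: the returned (3, 0, 0, 2) from P1 and P4 is what brings P3 — unrunnable before, under any order — into play at step 3.
Why nothing smaller works — every single abort fails: P3 alone leaves P1 blocked (short on type-B units and type-A units); P7 alone leaves P3 blocked (short on type-B units and type-A units); P2 alone leaves P3 blocked (short on type-B units and type-A units); P8 alone leaves P3 blocked (short on type-B units and type-A units); P1 alone leaves P3 blocked (short on type-B units and type-A units); P4 alone leaves P3 blocked (short on type-A units).
The survivors complete as P2, P8, P3, P7. Walking it through (starting from the post-abort pool):
  pool = (4, 3, 0, 3)
  run P2 (needs (1, 0, 0, 0), free (4, 3, 0, 3)); after release of (0, 0, 1, 1) the pool is (4, 3, 1, 4)
  run P8 (needs (1, 2, 1, 0), free (4, 3, 1, 4)); after release of (0, 3, 1, 2) the pool is (4, 6, 2, 6)
  run P3 (needs (3, 1, 1, 6), free (4, 6, 2, 6)); after release of (0, 2, 0, 1) the pool is (4, 8, 2, 7)
  run P7 (needs (1, 6, 2, 3), free (4, 8, 2, 7)); after release of (0, 3, 1, 0) the pool is (4, 11, 3, 7)


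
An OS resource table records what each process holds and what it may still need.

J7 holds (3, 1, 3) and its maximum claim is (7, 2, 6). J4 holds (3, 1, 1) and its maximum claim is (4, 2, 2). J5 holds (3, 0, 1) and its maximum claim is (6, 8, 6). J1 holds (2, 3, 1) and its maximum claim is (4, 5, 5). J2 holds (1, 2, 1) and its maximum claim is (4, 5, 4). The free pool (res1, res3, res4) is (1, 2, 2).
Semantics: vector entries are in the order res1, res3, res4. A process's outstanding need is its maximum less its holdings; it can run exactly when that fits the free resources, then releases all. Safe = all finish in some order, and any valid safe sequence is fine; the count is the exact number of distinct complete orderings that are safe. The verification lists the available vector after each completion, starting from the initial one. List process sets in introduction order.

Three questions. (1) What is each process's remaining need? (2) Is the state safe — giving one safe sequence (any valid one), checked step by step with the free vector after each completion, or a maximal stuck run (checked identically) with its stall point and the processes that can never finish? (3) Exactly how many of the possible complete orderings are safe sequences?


(1) Need matrix, components ordered res1, res3, res4:
  J7: (4, 1, 3)
  J4: (1, 1, 1)
  J5: (3, 8, 5)
  J1: (2, 2, 4)
  J2: (3, 3, 3)
(2) SAFE. One safe sequence: J4, J2, J1, J5, J7.
Key observation: at J4 the run first touches a limit — (1, 1, 1) against (1, 2, 2), exact on a resource it actually requests.
Check, step by step:
  pool = (1, 2, 2)
  run J4 (needs (1, 1, 1), free (1, 2, 2)); after release of (3, 1, 1) the pool is (4, 3, 3)
  run J2 (needs (3, 3, 3), free (4, 3, 3)); after release of (1, 2, 1) the pool is (5, 5, 4)
  run J1 (needs (2, 2, 4), free (5, 5, 4)); after release of (2, 3, 1) the pool is (7, 8, 5)
  run J5 (needs (3, 8, 5), free (7, 8, 5)); after release of (3, 0, 1) the pool is (10, 8, 6)
  run J7 (needs (4, 1, 3), free (10, 8, 6)); after release of (3, 1, 3) the pool is (13, 9, 9)
(3) Precisely 5 of the possible complete orderings are safe sequences.


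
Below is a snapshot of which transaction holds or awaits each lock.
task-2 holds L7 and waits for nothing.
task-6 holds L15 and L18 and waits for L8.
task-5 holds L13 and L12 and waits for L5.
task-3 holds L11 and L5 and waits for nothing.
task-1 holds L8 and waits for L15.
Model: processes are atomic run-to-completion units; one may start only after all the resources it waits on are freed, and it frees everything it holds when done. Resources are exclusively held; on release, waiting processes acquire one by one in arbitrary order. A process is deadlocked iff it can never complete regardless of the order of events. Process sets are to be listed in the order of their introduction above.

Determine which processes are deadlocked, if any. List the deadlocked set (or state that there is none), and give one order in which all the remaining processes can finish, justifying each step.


The deadlocked set is task-6 and task-1.
Key observation: task-6 -> task-1 -> task-6 is a circular wait — nothing in it can go first; no other process is dragged down with it.
The rest can finish in the order task-2, task-3, task-5.
Check, step by step:
  task-2: no waits; runs immediately, freeing L7
  task-3: no waits; runs immediately, freeing L11 and L5
  run task-5 (all its waits — L5 — are resolved); releases L13 and L12


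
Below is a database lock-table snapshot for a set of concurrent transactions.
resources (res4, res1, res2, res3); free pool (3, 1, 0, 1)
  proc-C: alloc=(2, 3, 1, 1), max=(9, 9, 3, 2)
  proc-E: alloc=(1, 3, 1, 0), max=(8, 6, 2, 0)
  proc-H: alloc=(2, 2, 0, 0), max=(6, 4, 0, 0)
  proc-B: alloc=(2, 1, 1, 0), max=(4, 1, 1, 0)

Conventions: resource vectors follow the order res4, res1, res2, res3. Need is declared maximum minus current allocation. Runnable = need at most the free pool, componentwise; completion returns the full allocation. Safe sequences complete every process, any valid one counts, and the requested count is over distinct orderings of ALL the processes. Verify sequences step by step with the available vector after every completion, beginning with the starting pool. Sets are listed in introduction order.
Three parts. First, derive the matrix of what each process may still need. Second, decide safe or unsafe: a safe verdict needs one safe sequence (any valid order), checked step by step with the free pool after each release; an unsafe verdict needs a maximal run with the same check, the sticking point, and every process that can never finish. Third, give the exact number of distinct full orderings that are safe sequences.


(1) Remaining need (order res4, res1, res2, res3):
  proc-C: (7, 6, 2, 1)
  proc-E: (7, 3, 1, 0)
  proc-H: (4, 2, 0, 0)
  proc-B: (2, 0, 0, 0)
(2) SAFE — a valid safe sequence is proc-B, proc-H, proc-E, proc-C.
Key observation: at proc-H the run first touches a limit — (4, 2, 0, 0) against (5, 2, 1, 1), exact on a resource it actually requests.
Verifying each step:
  pool = (3, 1, 0, 1)
  proc-B needs (2, 0, 0, 0) <= (3, 1, 0, 1) -> finishes; pool += (2, 1, 1, 0) = (5, 2, 1, 1)
  proc-H needs (4, 2, 0, 0) <= (5, 2, 1, 1) -> finishes; pool += (2, 2, 0, 0) = (7, 4, 1, 1)
  proc-E needs (7, 3, 1, 0) <= (7, 4, 1, 1) -> finishes; pool += (1, 3, 1, 0) = (8, 7, 2, 1)
  proc-C needs (7, 6, 2, 1) <= (8, 7, 2, 1) -> finishes; pool += (2, 3, 1, 1) = (10, 10, 3, 2)
(3) The exact count: 1 of the possible complete orderings is a safe sequence.


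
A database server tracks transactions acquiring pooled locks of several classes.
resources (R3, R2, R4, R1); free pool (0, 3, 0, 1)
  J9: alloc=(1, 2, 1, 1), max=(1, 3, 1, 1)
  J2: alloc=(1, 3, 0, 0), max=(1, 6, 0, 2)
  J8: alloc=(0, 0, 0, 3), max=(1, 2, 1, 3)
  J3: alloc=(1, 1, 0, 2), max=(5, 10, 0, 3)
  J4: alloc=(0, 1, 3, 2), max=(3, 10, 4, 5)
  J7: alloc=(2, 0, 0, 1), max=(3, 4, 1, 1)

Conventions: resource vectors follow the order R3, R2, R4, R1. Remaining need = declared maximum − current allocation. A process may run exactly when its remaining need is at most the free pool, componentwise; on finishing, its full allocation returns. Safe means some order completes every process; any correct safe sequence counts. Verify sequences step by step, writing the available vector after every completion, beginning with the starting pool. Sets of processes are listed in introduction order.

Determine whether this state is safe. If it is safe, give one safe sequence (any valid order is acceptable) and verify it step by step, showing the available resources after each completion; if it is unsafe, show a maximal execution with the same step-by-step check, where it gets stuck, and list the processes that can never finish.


The state is UNSAFE.
Key observation: once J9, J8, J7, J2 finish, the pool peaks at (4, 8, 1, 6) — and every remaining process still needs more R2 than that.
The run J9, J8, J7, J2 cannot be extended any further. Verifying each step:
  pool = (0, 3, 0, 1)
  J9 needs (0, 1, 0, 0) <= (0, 3, 0, 1) -> finishes; pool += (1, 2, 1, 1) = (1, 5, 1, 2)
  J8 needs (1, 2, 1, 0) <= (1, 5, 1, 2) -> finishes; pool += (0, 0, 0, 3) = (1, 5, 1, 5)
  J7 needs (1, 4, 1, 0) <= (1, 5, 1, 5) -> finishes; pool += (2, 0, 0, 1) = (3, 5, 1, 6)
  J2 needs (0, 3, 0, 2) <= (3, 5, 1, 6) -> finishes; pool += (1, 3, 0, 0) = (4, 8, 1, 6)
  J3 cannot run: need (4, 9, 0, 1) vs free (4, 8, 1, 6) (insufficient R2)
  J4 cannot run: need (3, 9, 1, 3) vs free (4, 8, 1, 6) (insufficient R2)
Never able to finish: J3 and J4.


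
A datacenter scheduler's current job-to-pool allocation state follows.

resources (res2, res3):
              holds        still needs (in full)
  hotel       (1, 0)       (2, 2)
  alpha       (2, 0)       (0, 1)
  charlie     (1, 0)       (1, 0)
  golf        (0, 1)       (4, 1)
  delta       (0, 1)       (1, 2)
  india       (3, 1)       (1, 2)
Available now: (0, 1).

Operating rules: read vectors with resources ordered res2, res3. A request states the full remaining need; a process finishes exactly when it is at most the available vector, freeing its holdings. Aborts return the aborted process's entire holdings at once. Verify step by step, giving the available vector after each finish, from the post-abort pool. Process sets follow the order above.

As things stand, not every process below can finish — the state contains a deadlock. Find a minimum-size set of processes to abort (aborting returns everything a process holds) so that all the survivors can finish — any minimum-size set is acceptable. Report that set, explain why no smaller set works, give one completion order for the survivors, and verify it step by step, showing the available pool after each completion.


The answer: abort golf.
Key observation: the deadlocked india becomes finishable only because golf released (0, 1); it completes at step 2 below.
Why nothing smaller works: aborting no one leaves the state deadlocked as given.
Survivors finish in the order: alpha, india, delta, hotel, charlie. Verifying each step (pool after the aborts first):
  pool = (0, 2)
  alpha: need (0, 1) fits (0, 2); releases (2, 0), pool now (2, 2)
  india: need (1, 2) fits (2, 2); releases (3, 1), pool now (5, 3)
  delta: need (1, 2) fits (5, 3); releases (0, 1), pool now (5, 4)
  hotel: need (2, 2) fits (5, 4); releases (1, 0), pool now (6, 4)
  charlie: need (1, 0) fits (6, 4); releases (1, 0), pool now (7, 4)


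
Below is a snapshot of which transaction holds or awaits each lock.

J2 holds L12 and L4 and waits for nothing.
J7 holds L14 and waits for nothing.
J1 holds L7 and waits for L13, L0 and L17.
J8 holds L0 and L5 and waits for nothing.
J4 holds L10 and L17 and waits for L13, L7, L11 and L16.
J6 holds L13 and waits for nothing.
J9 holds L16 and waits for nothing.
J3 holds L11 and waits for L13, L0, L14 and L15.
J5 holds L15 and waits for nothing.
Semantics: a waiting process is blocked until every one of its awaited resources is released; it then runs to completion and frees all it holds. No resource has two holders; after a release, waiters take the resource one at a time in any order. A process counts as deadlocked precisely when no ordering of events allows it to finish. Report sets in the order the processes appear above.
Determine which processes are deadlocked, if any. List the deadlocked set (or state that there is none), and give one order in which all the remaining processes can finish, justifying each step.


The deadlocked set is J1 and J4.
Key observation: the knot is the closed ring of waits J1 -> J4 -> J1; no other process is dragged down with it.
One completion order for the rest: J6, J5, J7, J8, J9, J3, J2.
Verifying each step:
  run J6 (it waits on nothing); releases L13
  run J5 (it waits on nothing); releases L15
  run J7 (it waits on nothing); releases L14
  run J8 (it waits on nothing); releases L0 and L5
  run J9 (it waits on nothing); releases L16
  run J3 (all its waits — L13, L0, L14 and L15 — are resolved); releases L11
  run J2 (it waits on nothing); releases L12 and L4


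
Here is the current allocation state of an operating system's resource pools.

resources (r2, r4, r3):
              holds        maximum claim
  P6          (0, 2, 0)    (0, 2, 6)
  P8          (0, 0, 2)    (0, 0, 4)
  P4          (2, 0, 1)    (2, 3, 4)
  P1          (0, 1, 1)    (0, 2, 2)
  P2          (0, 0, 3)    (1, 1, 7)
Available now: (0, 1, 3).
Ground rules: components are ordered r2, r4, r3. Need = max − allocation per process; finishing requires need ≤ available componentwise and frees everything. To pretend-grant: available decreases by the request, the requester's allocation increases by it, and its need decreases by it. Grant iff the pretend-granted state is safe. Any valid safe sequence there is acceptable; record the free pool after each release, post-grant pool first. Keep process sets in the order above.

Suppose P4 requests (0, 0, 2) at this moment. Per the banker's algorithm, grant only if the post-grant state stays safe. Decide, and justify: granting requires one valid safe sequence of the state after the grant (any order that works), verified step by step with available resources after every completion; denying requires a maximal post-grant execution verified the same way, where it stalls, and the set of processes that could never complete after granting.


DENY — the pretend-granted state is unsafe.
Key observation: after P1, P8 the pool peaks at (0, 2, 4), and each blocked process is short somewhere: P6 on r3; P4 on r4; P2 on r2.
On the post-grant state, P1, P8 is a maximal run — nothing extends it. Verifying each step:
  pool = (0, 1, 1)
  run P1 (needs (0, 1, 1), free (0, 1, 1)); after release of (0, 1, 1) the pool is (0, 2, 2)
  run P8 (needs (0, 0, 2), free (0, 2, 2)); after release of (0, 0, 2) the pool is (0, 2, 4)
  P6 cannot run: need (0, 0, 6) vs free (0, 2, 4) (insufficient r3)
  P4 cannot run: need (0, 3, 1) vs free (0, 2, 4) (insufficient r4)
  P2 cannot run: need (1, 1, 4) vs free (0, 2, 4) (insufficient r2)
Had the request been granted, P6, P4 and P2 could never finish.
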